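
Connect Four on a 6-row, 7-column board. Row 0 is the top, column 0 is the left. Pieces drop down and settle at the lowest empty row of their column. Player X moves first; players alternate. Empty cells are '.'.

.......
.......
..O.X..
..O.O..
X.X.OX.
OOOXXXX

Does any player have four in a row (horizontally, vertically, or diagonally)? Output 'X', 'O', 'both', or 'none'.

X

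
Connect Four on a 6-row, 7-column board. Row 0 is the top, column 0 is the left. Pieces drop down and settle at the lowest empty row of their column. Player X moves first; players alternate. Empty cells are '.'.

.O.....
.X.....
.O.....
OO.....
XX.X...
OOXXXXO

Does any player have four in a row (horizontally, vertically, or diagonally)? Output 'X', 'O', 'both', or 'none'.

X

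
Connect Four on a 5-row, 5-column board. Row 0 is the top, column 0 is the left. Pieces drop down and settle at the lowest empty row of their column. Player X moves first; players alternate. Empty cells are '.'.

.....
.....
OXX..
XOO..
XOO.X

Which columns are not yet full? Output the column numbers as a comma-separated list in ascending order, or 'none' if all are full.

col 0: top cell = '.' → open
col 1: top cell = '.' → open
col 2: top cell = '.' → open
col 3: top cell = '.' → open
col 4: top cell = '.' → open

Answer: 0,1,2,3,4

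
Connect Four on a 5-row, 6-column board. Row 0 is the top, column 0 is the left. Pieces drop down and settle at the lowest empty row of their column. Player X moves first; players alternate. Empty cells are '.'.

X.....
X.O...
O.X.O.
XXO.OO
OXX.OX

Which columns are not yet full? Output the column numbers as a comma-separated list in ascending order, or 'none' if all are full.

col 0: top cell = 'X' → FULL
col 1: top cell = '.' → open
col 2: top cell = '.' → open
col 3: top cell = '.' → open
col 4: top cell = '.' → open
col 5: top cell = '.' → open

Answer: 1,2,3,4,5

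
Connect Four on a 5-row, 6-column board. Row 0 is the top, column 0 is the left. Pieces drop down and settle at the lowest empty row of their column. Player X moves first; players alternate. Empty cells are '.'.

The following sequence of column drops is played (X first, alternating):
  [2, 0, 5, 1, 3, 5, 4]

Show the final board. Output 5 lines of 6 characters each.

Move 1: X drops in col 2, lands at row 4
Move 2: O drops in col 0, lands at row 4
Move 3: X drops in col 5, lands at row 4
Move 4: O drops in col 1, lands at row 4
Move 5: X drops in col 3, lands at row 4
Move 6: O drops in col 5, lands at row 3
Move 7: X drops in col 4, lands at row 4

Answer: ......
......
......
.....O
OOXXXX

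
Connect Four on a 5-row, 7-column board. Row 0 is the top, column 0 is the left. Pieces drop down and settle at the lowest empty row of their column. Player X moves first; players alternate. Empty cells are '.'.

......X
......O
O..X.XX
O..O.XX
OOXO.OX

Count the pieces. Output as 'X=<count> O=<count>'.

X=8 O=8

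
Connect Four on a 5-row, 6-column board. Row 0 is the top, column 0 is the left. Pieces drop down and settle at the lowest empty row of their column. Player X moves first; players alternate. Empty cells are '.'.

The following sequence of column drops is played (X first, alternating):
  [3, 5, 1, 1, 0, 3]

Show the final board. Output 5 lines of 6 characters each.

Move 1: X drops in col 3, lands at row 4
Move 2: O drops in col 5, lands at row 4
Move 3: X drops in col 1, lands at row 4
Move 4: O drops in col 1, lands at row 3
Move 5: X drops in col 0, lands at row 4
Move 6: O drops in col 3, lands at row 3

Answer: ......
......
......
.O.O..
XX.X.O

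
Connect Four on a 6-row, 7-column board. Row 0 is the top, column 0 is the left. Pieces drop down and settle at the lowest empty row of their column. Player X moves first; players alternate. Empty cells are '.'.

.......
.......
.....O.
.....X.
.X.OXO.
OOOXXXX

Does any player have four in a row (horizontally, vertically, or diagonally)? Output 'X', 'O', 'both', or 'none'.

X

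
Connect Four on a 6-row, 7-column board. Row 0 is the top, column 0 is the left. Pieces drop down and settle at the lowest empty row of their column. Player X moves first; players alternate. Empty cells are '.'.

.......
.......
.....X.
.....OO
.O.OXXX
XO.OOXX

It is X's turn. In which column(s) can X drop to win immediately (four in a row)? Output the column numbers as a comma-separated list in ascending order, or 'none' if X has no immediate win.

col 0: drop X → no win
col 1: drop X → no win
col 2: drop X → no win
col 3: drop X → no win
col 4: drop X → no win
col 5: drop X → no win
col 6: drop X → no win

Answer: none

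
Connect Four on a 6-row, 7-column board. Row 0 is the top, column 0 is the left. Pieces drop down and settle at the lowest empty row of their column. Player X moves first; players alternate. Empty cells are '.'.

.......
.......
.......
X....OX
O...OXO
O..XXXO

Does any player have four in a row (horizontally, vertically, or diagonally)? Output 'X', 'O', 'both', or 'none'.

none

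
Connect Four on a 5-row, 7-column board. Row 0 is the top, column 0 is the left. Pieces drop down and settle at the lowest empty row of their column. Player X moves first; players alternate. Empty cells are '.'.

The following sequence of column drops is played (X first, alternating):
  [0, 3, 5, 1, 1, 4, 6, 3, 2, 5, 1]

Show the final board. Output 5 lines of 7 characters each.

Move 1: X drops in col 0, lands at row 4
Move 2: O drops in col 3, lands at row 4
Move 3: X drops in col 5, lands at row 4
Move 4: O drops in col 1, lands at row 4
Move 5: X drops in col 1, lands at row 3
Move 6: O drops in col 4, lands at row 4
Move 7: X drops in col 6, lands at row 4
Move 8: O drops in col 3, lands at row 3
Move 9: X drops in col 2, lands at row 4
Move 10: O drops in col 5, lands at row 3
Move 11: X drops in col 1, lands at row 2

Answer: .......
.......
.X.....
.X.O.O.
XOXOOXX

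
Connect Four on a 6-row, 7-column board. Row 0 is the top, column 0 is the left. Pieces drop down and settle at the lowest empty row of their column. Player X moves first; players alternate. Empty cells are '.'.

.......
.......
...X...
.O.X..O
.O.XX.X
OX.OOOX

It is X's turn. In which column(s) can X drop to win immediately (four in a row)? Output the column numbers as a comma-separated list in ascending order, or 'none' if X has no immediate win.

Answer: 3,5

Derivation:
col 0: drop X → no win
col 1: drop X → no win
col 2: drop X → no win
col 3: drop X → WIN!
col 4: drop X → no win
col 5: drop X → WIN!
col 6: drop X → no win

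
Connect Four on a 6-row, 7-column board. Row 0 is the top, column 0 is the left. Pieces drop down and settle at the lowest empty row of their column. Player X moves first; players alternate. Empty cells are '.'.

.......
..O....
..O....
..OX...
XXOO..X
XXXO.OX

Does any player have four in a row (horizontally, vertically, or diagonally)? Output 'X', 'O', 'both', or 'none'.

O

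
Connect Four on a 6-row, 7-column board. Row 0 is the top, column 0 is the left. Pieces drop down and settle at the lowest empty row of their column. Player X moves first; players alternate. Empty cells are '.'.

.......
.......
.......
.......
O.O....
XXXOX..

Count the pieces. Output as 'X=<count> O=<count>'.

X=4 O=3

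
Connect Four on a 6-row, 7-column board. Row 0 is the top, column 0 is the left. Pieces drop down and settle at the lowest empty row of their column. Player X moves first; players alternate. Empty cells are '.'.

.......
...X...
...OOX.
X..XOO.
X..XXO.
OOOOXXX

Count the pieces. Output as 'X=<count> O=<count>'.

X=10 O=9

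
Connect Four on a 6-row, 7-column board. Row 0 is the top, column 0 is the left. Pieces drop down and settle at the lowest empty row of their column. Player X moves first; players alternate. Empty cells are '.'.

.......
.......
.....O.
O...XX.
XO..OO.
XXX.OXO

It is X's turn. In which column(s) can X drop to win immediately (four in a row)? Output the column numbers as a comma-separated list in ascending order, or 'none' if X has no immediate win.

Answer: 3

Derivation:
col 0: drop X → no win
col 1: drop X → no win
col 2: drop X → no win
col 3: drop X → WIN!
col 4: drop X → no win
col 5: drop X → no win
col 6: drop X → no win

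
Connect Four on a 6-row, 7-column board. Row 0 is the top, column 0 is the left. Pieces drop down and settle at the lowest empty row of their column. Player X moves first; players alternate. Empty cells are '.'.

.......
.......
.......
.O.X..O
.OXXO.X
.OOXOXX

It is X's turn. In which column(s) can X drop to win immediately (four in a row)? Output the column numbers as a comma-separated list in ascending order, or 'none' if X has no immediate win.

col 0: drop X → no win
col 1: drop X → no win
col 2: drop X → no win
col 3: drop X → WIN!
col 4: drop X → no win
col 5: drop X → no win
col 6: drop X → no win

Answer: 3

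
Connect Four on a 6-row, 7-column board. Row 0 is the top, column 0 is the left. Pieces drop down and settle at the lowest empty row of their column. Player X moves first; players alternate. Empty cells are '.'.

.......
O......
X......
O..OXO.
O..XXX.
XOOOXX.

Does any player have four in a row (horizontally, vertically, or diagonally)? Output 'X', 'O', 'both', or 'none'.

none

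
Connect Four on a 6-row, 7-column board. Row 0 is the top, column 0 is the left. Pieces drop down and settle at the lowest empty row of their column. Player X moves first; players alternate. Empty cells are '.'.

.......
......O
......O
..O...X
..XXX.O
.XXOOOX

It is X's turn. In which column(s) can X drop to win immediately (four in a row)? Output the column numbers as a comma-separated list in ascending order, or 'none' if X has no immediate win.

col 0: drop X → no win
col 1: drop X → WIN!
col 2: drop X → no win
col 3: drop X → no win
col 4: drop X → no win
col 5: drop X → WIN!
col 6: drop X → no win

Answer: 1,5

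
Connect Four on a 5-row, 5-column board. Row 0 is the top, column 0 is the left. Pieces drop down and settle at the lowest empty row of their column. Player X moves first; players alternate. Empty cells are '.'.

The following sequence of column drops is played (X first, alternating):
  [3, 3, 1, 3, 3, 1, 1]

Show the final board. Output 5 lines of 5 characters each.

Move 1: X drops in col 3, lands at row 4
Move 2: O drops in col 3, lands at row 3
Move 3: X drops in col 1, lands at row 4
Move 4: O drops in col 3, lands at row 2
Move 5: X drops in col 3, lands at row 1
Move 6: O drops in col 1, lands at row 3
Move 7: X drops in col 1, lands at row 2

Answer: .....
...X.
.X.O.
.O.O.
.X.X.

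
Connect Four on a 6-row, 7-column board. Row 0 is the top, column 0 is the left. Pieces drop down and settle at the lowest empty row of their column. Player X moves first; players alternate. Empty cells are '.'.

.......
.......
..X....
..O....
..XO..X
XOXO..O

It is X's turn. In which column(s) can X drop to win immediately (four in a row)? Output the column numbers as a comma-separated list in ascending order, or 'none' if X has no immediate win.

Answer: none

Derivation:
col 0: drop X → no win
col 1: drop X → no win
col 2: drop X → no win
col 3: drop X → no win
col 4: drop X → no win
col 5: drop X → no win
col 6: drop X → no win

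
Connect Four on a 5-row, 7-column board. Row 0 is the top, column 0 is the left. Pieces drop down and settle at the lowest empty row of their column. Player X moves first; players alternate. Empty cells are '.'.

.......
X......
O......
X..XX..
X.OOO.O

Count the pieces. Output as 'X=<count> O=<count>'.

X=5 O=5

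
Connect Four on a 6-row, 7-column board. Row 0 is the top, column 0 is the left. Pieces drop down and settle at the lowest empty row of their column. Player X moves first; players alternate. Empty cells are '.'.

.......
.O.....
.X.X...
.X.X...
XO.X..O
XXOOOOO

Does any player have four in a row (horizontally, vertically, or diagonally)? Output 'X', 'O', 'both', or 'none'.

O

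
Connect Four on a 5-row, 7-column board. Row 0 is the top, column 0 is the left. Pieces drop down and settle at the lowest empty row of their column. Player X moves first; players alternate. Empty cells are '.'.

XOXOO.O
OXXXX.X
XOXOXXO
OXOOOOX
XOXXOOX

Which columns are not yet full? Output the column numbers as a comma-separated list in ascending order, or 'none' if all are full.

col 0: top cell = 'X' → FULL
col 1: top cell = 'O' → FULL
col 2: top cell = 'X' → FULL
col 3: top cell = 'O' → FULL
col 4: top cell = 'O' → FULL
col 5: top cell = '.' → open
col 6: top cell = 'O' → FULL

Answer: 5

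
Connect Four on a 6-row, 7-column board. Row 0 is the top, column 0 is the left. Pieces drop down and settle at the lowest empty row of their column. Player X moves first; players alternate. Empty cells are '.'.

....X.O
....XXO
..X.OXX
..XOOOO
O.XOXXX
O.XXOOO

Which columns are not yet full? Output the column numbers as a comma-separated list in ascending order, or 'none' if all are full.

Answer: 0,1,2,3,5

Derivation:
col 0: top cell = '.' → open
col 1: top cell = '.' → open
col 2: top cell = '.' → open
col 3: top cell = '.' → open
col 4: top cell = 'X' → FULL
col 5: top cell = '.' → open
col 6: top cell = 'O' → FULL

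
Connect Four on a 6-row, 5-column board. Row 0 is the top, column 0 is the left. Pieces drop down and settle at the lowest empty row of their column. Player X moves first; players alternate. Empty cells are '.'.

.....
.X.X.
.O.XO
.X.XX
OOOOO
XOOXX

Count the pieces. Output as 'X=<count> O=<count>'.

X=9 O=9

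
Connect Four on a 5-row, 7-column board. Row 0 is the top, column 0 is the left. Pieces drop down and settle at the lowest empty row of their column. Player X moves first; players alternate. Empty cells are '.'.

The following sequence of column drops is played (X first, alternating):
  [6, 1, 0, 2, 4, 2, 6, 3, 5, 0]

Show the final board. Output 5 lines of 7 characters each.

Move 1: X drops in col 6, lands at row 4
Move 2: O drops in col 1, lands at row 4
Move 3: X drops in col 0, lands at row 4
Move 4: O drops in col 2, lands at row 4
Move 5: X drops in col 4, lands at row 4
Move 6: O drops in col 2, lands at row 3
Move 7: X drops in col 6, lands at row 3
Move 8: O drops in col 3, lands at row 4
Move 9: X drops in col 5, lands at row 4
Move 10: O drops in col 0, lands at row 3

Answer: .......
.......
.......
O.O...X
XOOOXXX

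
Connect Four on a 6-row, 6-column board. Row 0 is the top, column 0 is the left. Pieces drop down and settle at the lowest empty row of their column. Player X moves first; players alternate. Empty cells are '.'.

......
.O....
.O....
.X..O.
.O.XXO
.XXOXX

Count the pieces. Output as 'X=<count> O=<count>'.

X=7 O=6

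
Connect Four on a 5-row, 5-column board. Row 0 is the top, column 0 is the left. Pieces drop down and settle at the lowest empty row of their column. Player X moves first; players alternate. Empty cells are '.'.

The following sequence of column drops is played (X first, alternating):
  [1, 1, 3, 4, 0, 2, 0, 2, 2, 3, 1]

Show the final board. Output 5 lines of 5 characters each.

Move 1: X drops in col 1, lands at row 4
Move 2: O drops in col 1, lands at row 3
Move 3: X drops in col 3, lands at row 4
Move 4: O drops in col 4, lands at row 4
Move 5: X drops in col 0, lands at row 4
Move 6: O drops in col 2, lands at row 4
Move 7: X drops in col 0, lands at row 3
Move 8: O drops in col 2, lands at row 3
Move 9: X drops in col 2, lands at row 2
Move 10: O drops in col 3, lands at row 3
Move 11: X drops in col 1, lands at row 2

Answer: .....
.....
.XX..
XOOO.
XXOXO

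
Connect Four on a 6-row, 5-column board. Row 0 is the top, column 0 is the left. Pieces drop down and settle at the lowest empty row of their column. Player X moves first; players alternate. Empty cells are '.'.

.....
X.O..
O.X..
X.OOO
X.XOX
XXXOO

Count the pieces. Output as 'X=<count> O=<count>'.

X=9 O=8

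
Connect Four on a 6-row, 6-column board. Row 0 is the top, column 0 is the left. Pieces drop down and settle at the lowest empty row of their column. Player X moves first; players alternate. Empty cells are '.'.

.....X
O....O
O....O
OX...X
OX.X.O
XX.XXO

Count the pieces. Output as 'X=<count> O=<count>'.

X=9 O=8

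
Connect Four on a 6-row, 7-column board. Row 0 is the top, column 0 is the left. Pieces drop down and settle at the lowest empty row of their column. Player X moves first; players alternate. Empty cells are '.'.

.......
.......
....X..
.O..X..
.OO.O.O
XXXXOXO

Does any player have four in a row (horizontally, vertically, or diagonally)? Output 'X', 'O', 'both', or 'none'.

X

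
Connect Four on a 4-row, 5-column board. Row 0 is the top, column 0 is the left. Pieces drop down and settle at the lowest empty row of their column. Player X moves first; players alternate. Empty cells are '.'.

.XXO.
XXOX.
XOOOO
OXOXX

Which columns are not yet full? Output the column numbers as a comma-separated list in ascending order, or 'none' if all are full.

col 0: top cell = '.' → open
col 1: top cell = 'X' → FULL
col 2: top cell = 'X' → FULL
col 3: top cell = 'O' → FULL
col 4: top cell = '.' → open

Answer: 0,4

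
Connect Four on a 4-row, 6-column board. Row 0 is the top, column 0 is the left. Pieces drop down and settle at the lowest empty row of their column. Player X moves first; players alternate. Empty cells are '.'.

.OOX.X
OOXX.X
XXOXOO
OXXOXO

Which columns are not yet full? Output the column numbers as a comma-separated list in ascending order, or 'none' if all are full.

col 0: top cell = '.' → open
col 1: top cell = 'O' → FULL
col 2: top cell = 'O' → FULL
col 3: top cell = 'X' → FULL
col 4: top cell = '.' → open
col 5: top cell = 'X' → FULL

Answer: 0,4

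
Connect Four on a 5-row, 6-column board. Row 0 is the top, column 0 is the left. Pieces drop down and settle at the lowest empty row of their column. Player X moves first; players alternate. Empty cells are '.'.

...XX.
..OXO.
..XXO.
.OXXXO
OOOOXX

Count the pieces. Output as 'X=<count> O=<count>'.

X=10 O=9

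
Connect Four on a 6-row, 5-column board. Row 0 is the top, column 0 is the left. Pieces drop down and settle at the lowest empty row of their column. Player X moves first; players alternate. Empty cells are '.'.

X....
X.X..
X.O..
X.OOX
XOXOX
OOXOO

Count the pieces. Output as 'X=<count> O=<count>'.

X=10 O=9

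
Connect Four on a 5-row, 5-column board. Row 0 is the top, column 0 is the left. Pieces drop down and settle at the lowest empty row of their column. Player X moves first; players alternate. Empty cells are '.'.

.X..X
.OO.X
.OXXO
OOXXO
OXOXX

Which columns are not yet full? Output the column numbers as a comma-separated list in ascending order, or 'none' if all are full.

col 0: top cell = '.' → open
col 1: top cell = 'X' → FULL
col 2: top cell = '.' → open
col 3: top cell = '.' → open
col 4: top cell = 'X' → FULL

Answer: 0,2,3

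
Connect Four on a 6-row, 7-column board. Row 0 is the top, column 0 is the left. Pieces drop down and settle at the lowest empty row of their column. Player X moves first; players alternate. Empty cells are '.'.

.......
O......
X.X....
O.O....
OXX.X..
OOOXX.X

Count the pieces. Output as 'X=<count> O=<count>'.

X=8 O=7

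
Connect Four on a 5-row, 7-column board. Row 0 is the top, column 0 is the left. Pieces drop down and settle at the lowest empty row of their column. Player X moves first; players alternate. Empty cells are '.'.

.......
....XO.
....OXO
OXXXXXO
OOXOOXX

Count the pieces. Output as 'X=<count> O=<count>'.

X=10 O=9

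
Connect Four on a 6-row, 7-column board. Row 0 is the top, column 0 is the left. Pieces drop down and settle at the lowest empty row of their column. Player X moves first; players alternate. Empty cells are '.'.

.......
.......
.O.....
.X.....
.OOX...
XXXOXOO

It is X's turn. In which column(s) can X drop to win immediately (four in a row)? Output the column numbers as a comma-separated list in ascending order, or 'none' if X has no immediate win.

col 0: drop X → no win
col 1: drop X → no win
col 2: drop X → no win
col 3: drop X → no win
col 4: drop X → no win
col 5: drop X → no win
col 6: drop X → no win

Answer: none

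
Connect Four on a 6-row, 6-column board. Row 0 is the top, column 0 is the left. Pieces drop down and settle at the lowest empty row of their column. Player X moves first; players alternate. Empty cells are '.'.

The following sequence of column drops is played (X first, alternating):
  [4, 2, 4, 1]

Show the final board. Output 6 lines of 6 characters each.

Move 1: X drops in col 4, lands at row 5
Move 2: O drops in col 2, lands at row 5
Move 3: X drops in col 4, lands at row 4
Move 4: O drops in col 1, lands at row 5

Answer: ......
......
......
......
....X.
.OO.X.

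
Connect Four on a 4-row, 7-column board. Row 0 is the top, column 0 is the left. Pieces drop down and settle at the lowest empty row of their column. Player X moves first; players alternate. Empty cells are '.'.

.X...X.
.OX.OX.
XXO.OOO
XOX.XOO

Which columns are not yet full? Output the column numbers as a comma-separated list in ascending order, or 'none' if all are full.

col 0: top cell = '.' → open
col 1: top cell = 'X' → FULL
col 2: top cell = '.' → open
col 3: top cell = '.' → open
col 4: top cell = '.' → open
col 5: top cell = 'X' → FULL
col 6: top cell = '.' → open

Answer: 0,2,3,4,6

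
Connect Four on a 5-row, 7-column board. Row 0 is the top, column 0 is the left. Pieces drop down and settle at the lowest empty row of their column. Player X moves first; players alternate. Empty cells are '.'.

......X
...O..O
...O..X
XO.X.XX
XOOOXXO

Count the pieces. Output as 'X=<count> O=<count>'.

X=9 O=8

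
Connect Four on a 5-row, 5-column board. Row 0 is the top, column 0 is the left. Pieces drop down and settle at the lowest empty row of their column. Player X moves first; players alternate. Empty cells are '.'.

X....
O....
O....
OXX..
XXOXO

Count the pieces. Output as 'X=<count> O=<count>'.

X=6 O=5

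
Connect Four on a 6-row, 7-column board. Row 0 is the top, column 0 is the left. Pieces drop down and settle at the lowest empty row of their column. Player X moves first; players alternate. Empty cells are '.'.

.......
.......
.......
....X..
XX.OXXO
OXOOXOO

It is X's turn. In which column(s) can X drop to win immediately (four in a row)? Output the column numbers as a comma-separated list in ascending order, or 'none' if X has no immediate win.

col 0: drop X → no win
col 1: drop X → no win
col 2: drop X → no win
col 3: drop X → no win
col 4: drop X → WIN!
col 5: drop X → no win
col 6: drop X → no win

Answer: 4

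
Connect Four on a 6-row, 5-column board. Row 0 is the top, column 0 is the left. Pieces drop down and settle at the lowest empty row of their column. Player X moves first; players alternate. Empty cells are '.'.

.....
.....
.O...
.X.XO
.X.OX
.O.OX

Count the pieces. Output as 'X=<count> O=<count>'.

X=5 O=5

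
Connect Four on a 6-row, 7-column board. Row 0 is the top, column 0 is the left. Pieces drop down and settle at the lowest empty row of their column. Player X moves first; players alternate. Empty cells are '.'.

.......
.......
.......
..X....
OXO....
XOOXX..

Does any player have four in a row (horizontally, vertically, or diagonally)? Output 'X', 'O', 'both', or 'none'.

none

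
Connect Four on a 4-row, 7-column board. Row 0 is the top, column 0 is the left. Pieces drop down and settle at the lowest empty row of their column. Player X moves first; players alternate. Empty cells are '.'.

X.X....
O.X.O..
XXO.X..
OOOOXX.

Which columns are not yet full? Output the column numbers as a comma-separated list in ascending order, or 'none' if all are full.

col 0: top cell = 'X' → FULL
col 1: top cell = '.' → open
col 2: top cell = 'X' → FULL
col 3: top cell = '.' → open
col 4: top cell = '.' → open
col 5: top cell = '.' → open
col 6: top cell = '.' → open

Answer: 1,3,4,5,6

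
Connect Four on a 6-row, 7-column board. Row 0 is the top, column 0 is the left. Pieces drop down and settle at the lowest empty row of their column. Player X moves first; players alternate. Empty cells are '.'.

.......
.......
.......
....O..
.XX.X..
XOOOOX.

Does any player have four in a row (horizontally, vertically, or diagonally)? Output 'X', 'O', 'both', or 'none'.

O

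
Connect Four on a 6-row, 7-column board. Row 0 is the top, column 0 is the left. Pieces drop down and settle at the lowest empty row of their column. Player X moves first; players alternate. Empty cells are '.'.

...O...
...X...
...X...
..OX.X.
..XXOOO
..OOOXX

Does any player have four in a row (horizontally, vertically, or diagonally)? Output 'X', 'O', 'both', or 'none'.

X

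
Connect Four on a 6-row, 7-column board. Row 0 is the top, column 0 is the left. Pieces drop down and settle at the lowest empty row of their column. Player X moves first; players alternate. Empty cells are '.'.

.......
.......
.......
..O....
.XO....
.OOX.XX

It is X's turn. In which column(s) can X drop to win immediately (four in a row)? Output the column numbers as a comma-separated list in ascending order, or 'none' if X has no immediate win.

Answer: 4

Derivation:
col 0: drop X → no win
col 1: drop X → no win
col 2: drop X → no win
col 3: drop X → no win
col 4: drop X → WIN!
col 5: drop X → no win
col 6: drop X → no win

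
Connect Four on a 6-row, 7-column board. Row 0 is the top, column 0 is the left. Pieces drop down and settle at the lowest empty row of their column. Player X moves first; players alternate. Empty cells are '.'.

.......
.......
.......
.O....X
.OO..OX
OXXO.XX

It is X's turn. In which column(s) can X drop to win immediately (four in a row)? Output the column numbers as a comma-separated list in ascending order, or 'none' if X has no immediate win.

col 0: drop X → no win
col 1: drop X → no win
col 2: drop X → no win
col 3: drop X → no win
col 4: drop X → no win
col 5: drop X → no win
col 6: drop X → WIN!

Answer: 6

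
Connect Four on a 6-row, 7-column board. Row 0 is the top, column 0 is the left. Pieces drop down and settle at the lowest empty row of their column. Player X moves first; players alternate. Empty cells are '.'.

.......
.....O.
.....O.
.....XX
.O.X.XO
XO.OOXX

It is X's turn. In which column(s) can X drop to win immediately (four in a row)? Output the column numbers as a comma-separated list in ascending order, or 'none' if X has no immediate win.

Answer: none

Derivation:
col 0: drop X → no win
col 1: drop X → no win
col 2: drop X → no win
col 3: drop X → no win
col 4: drop X → no win
col 5: drop X → no win
col 6: drop X → no win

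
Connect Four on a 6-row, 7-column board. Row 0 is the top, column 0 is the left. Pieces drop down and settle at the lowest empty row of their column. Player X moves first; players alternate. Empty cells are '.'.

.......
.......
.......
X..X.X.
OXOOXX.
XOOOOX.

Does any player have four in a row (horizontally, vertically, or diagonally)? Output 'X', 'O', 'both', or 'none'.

O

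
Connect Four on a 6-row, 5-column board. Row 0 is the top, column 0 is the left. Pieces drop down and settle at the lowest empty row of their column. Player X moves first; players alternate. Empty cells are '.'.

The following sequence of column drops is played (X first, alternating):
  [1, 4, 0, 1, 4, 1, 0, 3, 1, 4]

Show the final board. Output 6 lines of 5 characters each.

Answer: .....
.....
.X...
.O..O
XO..X
XX.OO

Derivation:
Move 1: X drops in col 1, lands at row 5
Move 2: O drops in col 4, lands at row 5
Move 3: X drops in col 0, lands at row 5
Move 4: O drops in col 1, lands at row 4
Move 5: X drops in col 4, lands at row 4
Move 6: O drops in col 1, lands at row 3
Move 7: X drops in col 0, lands at row 4
Move 8: O drops in col 3, lands at row 5
Move 9: X drops in col 1, lands at row 2
Move 10: O drops in col 4, lands at row 3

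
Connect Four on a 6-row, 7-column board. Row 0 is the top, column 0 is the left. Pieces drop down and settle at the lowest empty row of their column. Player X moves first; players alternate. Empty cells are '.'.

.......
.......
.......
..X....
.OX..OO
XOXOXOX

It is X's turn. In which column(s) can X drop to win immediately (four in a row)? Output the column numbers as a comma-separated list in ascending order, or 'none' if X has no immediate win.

col 0: drop X → no win
col 1: drop X → no win
col 2: drop X → WIN!
col 3: drop X → no win
col 4: drop X → no win
col 5: drop X → no win
col 6: drop X → no win

Answer: 2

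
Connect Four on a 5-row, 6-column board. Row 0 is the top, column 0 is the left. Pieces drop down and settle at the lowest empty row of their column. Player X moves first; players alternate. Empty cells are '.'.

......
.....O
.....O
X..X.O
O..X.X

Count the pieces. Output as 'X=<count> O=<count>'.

X=4 O=4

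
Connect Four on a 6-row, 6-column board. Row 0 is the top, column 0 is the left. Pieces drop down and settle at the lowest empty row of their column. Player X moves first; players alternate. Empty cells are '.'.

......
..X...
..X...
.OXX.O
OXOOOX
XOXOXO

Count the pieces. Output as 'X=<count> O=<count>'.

X=9 O=9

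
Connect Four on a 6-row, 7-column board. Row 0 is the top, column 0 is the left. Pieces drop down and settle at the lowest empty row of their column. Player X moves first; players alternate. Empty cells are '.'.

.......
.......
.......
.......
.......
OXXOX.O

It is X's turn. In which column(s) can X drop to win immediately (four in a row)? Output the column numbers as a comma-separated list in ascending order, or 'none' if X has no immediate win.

col 0: drop X → no win
col 1: drop X → no win
col 2: drop X → no win
col 3: drop X → no win
col 4: drop X → no win
col 5: drop X → no win
col 6: drop X → no win

Answer: none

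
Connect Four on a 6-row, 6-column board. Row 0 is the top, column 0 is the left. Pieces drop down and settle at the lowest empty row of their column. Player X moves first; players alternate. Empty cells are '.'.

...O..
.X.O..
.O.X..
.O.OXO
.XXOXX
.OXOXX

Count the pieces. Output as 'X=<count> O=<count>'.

X=10 O=9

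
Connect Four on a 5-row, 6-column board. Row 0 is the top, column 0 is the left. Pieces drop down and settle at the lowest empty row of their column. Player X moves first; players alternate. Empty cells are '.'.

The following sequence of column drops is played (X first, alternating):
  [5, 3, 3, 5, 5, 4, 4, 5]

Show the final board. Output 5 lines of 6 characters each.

Answer: ......
.....O
.....X
...XXO
...OOX

Derivation:
Move 1: X drops in col 5, lands at row 4
Move 2: O drops in col 3, lands at row 4
Move 3: X drops in col 3, lands at row 3
Move 4: O drops in col 5, lands at row 3
Move 5: X drops in col 5, lands at row 2
Move 6: O drops in col 4, lands at row 4
Move 7: X drops in col 4, lands at row 3
Move 8: O drops in col 5, lands at row 1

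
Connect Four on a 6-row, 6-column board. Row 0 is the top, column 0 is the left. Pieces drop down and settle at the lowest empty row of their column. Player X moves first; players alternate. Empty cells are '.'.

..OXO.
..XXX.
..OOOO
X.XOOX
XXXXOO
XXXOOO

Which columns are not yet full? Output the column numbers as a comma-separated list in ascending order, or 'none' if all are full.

col 0: top cell = '.' → open
col 1: top cell = '.' → open
col 2: top cell = 'O' → FULL
col 3: top cell = 'X' → FULL
col 4: top cell = 'O' → FULL
col 5: top cell = '.' → open

Answer: 0,1,5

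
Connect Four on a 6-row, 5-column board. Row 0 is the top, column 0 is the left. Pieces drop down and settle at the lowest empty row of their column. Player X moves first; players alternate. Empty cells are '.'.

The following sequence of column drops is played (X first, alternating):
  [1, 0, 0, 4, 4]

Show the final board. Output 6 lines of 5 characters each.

Move 1: X drops in col 1, lands at row 5
Move 2: O drops in col 0, lands at row 5
Move 3: X drops in col 0, lands at row 4
Move 4: O drops in col 4, lands at row 5
Move 5: X drops in col 4, lands at row 4

Answer: .....
.....
.....
.....
X...X
OX..O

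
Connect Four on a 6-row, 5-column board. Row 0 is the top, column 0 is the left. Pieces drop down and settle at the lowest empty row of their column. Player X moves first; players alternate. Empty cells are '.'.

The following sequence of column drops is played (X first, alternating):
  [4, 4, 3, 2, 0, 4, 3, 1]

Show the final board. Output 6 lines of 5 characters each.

Move 1: X drops in col 4, lands at row 5
Move 2: O drops in col 4, lands at row 4
Move 3: X drops in col 3, lands at row 5
Move 4: O drops in col 2, lands at row 5
Move 5: X drops in col 0, lands at row 5
Move 6: O drops in col 4, lands at row 3
Move 7: X drops in col 3, lands at row 4
Move 8: O drops in col 1, lands at row 5

Answer: .....
.....
.....
....O
...XO
XOOXX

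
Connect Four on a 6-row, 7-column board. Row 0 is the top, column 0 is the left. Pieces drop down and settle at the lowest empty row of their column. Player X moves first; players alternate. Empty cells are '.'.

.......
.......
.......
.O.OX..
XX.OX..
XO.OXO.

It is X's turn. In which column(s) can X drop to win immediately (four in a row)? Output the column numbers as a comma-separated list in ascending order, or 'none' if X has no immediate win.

Answer: 4

Derivation:
col 0: drop X → no win
col 1: drop X → no win
col 2: drop X → no win
col 3: drop X → no win
col 4: drop X → WIN!
col 5: drop X → no win
col 6: drop X → no win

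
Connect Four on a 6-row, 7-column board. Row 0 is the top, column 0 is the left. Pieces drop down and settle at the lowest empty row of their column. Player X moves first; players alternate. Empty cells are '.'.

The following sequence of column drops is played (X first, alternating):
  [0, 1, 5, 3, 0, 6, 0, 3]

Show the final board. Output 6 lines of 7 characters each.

Move 1: X drops in col 0, lands at row 5
Move 2: O drops in col 1, lands at row 5
Move 3: X drops in col 5, lands at row 5
Move 4: O drops in col 3, lands at row 5
Move 5: X drops in col 0, lands at row 4
Move 6: O drops in col 6, lands at row 5
Move 7: X drops in col 0, lands at row 3
Move 8: O drops in col 3, lands at row 4

Answer: .......
.......
.......
X......
X..O...
XO.O.XO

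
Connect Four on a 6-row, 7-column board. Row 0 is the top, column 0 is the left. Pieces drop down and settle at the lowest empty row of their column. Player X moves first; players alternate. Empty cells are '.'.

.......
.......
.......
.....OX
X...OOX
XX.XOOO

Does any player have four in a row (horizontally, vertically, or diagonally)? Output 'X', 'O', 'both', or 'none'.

none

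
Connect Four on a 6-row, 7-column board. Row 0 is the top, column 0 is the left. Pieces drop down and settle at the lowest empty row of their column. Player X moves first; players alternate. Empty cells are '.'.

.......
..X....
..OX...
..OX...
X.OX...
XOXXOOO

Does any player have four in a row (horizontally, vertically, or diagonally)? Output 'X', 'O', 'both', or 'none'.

X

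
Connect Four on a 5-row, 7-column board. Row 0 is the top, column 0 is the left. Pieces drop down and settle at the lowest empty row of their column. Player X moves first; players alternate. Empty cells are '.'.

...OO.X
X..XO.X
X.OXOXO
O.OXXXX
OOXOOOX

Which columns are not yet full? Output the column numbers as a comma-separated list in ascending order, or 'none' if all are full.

col 0: top cell = '.' → open
col 1: top cell = '.' → open
col 2: top cell = '.' → open
col 3: top cell = 'O' → FULL
col 4: top cell = 'O' → FULL
col 5: top cell = '.' → open
col 6: top cell = 'X' → FULL

Answer: 0,1,2,5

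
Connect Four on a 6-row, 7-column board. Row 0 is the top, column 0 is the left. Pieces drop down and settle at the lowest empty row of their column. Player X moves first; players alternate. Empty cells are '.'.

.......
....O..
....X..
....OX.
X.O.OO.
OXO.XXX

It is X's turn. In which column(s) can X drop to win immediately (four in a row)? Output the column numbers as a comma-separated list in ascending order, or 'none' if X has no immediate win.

col 0: drop X → no win
col 1: drop X → no win
col 2: drop X → no win
col 3: drop X → WIN!
col 4: drop X → no win
col 5: drop X → no win
col 6: drop X → no win

Answer: 3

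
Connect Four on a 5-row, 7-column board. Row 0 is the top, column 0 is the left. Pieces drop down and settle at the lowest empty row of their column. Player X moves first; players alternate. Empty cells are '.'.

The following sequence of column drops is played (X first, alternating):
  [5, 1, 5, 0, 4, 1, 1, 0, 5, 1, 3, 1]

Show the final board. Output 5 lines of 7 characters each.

Move 1: X drops in col 5, lands at row 4
Move 2: O drops in col 1, lands at row 4
Move 3: X drops in col 5, lands at row 3
Move 4: O drops in col 0, lands at row 4
Move 5: X drops in col 4, lands at row 4
Move 6: O drops in col 1, lands at row 3
Move 7: X drops in col 1, lands at row 2
Move 8: O drops in col 0, lands at row 3
Move 9: X drops in col 5, lands at row 2
Move 10: O drops in col 1, lands at row 1
Move 11: X drops in col 3, lands at row 4
Move 12: O drops in col 1, lands at row 0

Answer: .O.....
.O.....
.X...X.
OO...X.
OO.XXX.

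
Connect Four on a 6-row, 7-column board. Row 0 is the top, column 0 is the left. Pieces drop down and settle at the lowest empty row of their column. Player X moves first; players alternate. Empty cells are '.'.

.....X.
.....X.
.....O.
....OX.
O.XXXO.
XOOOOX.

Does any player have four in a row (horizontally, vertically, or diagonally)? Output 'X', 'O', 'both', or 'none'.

O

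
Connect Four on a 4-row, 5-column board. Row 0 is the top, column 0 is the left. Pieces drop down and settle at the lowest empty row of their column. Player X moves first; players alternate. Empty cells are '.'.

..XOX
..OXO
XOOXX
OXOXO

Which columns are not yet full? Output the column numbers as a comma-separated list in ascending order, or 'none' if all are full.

col 0: top cell = '.' → open
col 1: top cell = '.' → open
col 2: top cell = 'X' → FULL
col 3: top cell = 'O' → FULL
col 4: top cell = 'X' → FULL

Answer: 0,1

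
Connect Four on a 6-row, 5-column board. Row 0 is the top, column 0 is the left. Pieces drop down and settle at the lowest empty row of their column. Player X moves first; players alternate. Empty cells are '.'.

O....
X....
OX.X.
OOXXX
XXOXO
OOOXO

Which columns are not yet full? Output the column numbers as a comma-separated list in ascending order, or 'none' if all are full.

col 0: top cell = 'O' → FULL
col 1: top cell = '.' → open
col 2: top cell = '.' → open
col 3: top cell = '.' → open
col 4: top cell = '.' → open

Answer: 1,2,3,4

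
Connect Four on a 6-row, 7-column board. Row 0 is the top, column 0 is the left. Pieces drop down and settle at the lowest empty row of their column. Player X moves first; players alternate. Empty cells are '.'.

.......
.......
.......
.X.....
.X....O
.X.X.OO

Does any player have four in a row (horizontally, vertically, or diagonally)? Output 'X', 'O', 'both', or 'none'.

none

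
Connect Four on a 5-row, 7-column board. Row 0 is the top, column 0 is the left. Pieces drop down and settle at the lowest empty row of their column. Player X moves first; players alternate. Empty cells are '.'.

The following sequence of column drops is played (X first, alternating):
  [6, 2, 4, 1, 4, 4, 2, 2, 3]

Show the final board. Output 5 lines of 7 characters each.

Answer: .......
.......
..O.O..
..X.X..
.OOXX.X

Derivation:
Move 1: X drops in col 6, lands at row 4
Move 2: O drops in col 2, lands at row 4
Move 3: X drops in col 4, lands at row 4
Move 4: O drops in col 1, lands at row 4
Move 5: X drops in col 4, lands at row 3
Move 6: O drops in col 4, lands at row 2
Move 7: X drops in col 2, lands at row 3
Move 8: O drops in col 2, lands at row 2
Move 9: X drops in col 3, lands at row 4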